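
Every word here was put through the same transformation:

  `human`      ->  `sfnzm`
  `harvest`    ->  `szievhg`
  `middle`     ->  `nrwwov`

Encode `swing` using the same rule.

hdrmt

Each pair mirrors across the alphabet (h↔s, u↔f, m↔n): positions sum to 25. Each letter is replaced by its mirror in the alphabet: a↔z, b↔y, c↔x, and so on (the Atbash cipher).
On swing: s↔h, w↔d, i↔r, n↔m, g↔t.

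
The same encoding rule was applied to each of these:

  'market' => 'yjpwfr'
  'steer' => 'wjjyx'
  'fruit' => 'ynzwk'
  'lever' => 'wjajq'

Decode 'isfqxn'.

island

The output letters match the input read backwards, each shifted +5: market reversed is tekram. Read the word backwards and shift each letter +5.
Decoding isfqxn: shift back: i−5=d, s−5=n, f−5=a, q−5=l, x−5=s, n−5=i → dnalsi; then reverse → island.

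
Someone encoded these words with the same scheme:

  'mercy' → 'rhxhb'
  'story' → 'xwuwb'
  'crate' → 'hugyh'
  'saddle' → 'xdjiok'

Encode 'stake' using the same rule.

A repeating key of period 3 is used — shifts +5, +3, +6 over and over.
Applying it to stake: s+5=x, t+3=w, a+6=g, k+5=p, e+3=h.

xwgph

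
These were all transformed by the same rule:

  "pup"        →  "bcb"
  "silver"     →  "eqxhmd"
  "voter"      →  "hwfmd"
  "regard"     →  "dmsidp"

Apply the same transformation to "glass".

sxiee

The shift depends on letter class: consonant p→b is +12, but vowel u→c is +8. The rule splits by letter class: vowels +8, consonants +12.
Applying it to glass: g(cons)+12=s, l(cons)+12=x, a(vowel)+8=i, s(cons)+12=e, s(cons)+12=e.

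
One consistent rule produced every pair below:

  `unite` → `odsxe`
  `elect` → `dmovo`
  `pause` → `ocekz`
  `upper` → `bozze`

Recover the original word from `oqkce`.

The output letters match the input read backwards, each shifted +10: unite reversed is etinu. The word is reversed, then every letter is shifted forward by 10.
Undoing it on oqkce: shift back: o−10=e, q−10=g, k−10=a, c−10=s, e−10=u → egasu; then reverse → usage.

usage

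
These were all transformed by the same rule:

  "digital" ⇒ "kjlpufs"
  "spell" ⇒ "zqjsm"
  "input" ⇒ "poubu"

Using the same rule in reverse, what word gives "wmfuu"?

Shifts by position in digital: pos 0: d→k (+7), pos 1: i→j (+1), pos 2: g→l (+5), pos 3: i→p (+7), pos 4: t→u (+1), pos 5: a→f (+5) — repeating every 3. A repeating key of period 3 is used — shifts +7, +1, +5 over and over.
Decoding wmfuu: w−7=p, m−1=l, f−5=a, u−7=n, u−1=t.

plant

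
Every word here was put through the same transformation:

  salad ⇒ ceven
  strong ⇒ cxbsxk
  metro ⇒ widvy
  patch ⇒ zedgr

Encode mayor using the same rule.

Shifts by position in salad: pos 0: s→c (+10), pos 1: a→e (+4), pos 2: l→v (+10), pos 3: a→e (+4) — repeating every 2. A repeating key of period 2 is used — shifts +10, +4 over and over.
For mayor: m+10=w, a+4=e, y+10=i, o+4=s, r+10=b.

weisb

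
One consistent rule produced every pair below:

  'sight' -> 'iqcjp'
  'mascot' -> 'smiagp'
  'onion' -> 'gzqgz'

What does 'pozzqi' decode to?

tennis

Each letter's alphabet position (a=0..z=25) is mapped through 7·x+12 mod 26 — an affine cipher.
Reversing it on pozzqi: p(15)→15·(15−12)≡19=t; o(14)→15·(14−12)≡4=e; z(25)→15·(25−12)≡13=n; z(25)→15·(25−12)≡13=n; q(16)→15·(16−12)≡8=i; i(8)→15·(8−12)≡18=s (all mod 26).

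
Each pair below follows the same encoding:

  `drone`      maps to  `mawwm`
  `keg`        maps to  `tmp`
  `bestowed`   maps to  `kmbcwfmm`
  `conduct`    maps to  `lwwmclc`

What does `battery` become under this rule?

The shift depends on letter class: consonant d→m is +9, but vowel o→w is +8. Two shifts are in play — +8 for a/e/i/o/u, +9 for every other letter.
Applying it to battery: b(cons)+9=k, a(vowel)+8=i, t(cons)+9=c, t(cons)+9=c, e(vowel)+8=m, r(cons)+9=a, y(cons)+9=h.

kiccmah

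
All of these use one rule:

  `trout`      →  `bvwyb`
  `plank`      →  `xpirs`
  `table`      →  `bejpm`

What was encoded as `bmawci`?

Shifts by position in trout: pos 0: t→b (+8), pos 1: r→v (+4), pos 2: o→w (+8), pos 3: u→y (+4) — repeating every 2. A repeating key of period 2 is used — shifts +8, +4 over and over.
Undoing it on bmawci: b−8=t, m−4=i, a−8=s, w−4=s, c−8=u, i−4=e.

tissue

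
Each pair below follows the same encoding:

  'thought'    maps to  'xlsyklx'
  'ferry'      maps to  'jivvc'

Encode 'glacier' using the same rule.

kpegmiv

This is a Caesar cipher with shift 4.
On glacier: g+4=k, l+4=p, a+4=e, c+4=g, i+4=m, e+4=i, r+4=v.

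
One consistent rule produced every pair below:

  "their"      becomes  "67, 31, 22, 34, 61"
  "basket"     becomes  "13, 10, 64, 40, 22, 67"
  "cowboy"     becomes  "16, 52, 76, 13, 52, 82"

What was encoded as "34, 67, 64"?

With a=1..z=26, the number is 3·pos + 7.
Reversing it on 34, 67, 64: 34→(34−7)÷3=9=i, 67→(67−7)÷3=20=t, 64→(64−7)÷3=19=s.

its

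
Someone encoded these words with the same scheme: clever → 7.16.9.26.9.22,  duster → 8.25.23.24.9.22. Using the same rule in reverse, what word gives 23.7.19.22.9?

score

c is letter #3 and maps to 7: an offset of 4. The number is (letter's place in the alphabet, a=1) + 4.
Undoing it on 23.7.19.22.9: 23→(23−4)÷1=19=s, 7→(7−4)÷1=3=c, 19→(19−4)÷1=15=o, 22→(22−4)÷1=18=r, 9→(9−4)÷1=5=e.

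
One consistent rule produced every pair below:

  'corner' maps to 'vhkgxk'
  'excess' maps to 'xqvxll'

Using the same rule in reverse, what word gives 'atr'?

hay

Compare letters: c→v is +19, o→h is +19, r→k is +19 — a constant shift. Each letter is shifted forward by 19 in the alphabet (a Caesar shift of +19).
Undoing it on atr: a−19=h, t−19=a, r−19=y.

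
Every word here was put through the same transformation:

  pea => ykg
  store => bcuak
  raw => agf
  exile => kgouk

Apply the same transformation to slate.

The rule splits by letter class: vowels +6, consonants +9.
On slate: s(cons)+9=b, l(cons)+9=u, a(vowel)+6=g, t(cons)+9=c, e(vowel)+6=k.

bugck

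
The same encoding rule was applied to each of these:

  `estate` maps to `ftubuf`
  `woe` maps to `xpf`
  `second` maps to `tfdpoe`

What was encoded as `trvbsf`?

square

Compare letters: e→f is +1, s→t is +1, t→u is +1 — a constant shift. This is a Caesar cipher with shift 1.
Decoding trvbsf: t−1=s, r−1=q, v−1=u, b−1=a, s−1=r, f−1=e.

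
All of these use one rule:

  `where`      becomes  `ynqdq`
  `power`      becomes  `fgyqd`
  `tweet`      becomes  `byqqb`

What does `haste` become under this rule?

w(22)→y(24) and h(7)→n(13) fit y≡25x+20 (mod 26); the inverse of 25 mod 26 is 25. Each letter's alphabet position (a=0..z=25) is mapped through 25·x+20 mod 26 — an affine cipher.
For haste: h(7)→25·7+20≡13=n; a(0)→25·0+20≡20=u; s(18)→25·18+20≡2=c; t(19)→25·19+20≡1=b; e(4)→25·4+20≡16=q (all mod 26).

nucbq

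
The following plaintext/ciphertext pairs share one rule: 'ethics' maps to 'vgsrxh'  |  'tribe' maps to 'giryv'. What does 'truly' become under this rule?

Each letter is replaced by its mirror in the alphabet: a↔z, b↔y, c↔x, and so on (the Atbash cipher).
Applying it to truly: t↔g, r↔i, u↔f, l↔o, y↔b.

gifob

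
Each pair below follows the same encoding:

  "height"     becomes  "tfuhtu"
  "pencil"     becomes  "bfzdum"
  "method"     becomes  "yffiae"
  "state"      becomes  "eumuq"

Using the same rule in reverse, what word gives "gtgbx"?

usual

Shifts by position in height: pos 0: h→t (+12), pos 1: e→f (+1), pos 2: i→u (+12), pos 3: g→h (+1) — repeating every 2. It's a Vigenère-style cipher with numeric key [12,1]: position i shifts by key[i mod 2].
Reversing it on gtgbx: g−12=u, t−1=s, g−12=u, b−1=a, x−12=l.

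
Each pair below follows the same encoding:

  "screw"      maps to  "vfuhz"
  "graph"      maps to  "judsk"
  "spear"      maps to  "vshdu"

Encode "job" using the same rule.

Compare letters: s→v is +3, c→f is +3, r→u is +3 — a constant shift. Each letter is shifted forward by 3 in the alphabet (a Caesar shift of +3).
For job: j+3=m, o+3=r, b+3=e.

mre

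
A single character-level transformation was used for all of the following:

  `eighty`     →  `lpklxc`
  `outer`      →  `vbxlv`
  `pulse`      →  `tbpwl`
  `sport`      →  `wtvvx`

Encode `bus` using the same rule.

fbw

Two shifts are in play — +7 for a/e/i/o/u, +4 for every other letter.
For bus: b(cons)+4=f, u(vowel)+7=b, s(cons)+4=w.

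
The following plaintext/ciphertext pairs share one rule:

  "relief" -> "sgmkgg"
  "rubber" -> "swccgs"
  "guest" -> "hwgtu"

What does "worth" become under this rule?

xqsui

The shift depends on letter class: consonant r→s is +1, but vowel e→g is +2. Two shifts are in play — +2 for a/e/i/o/u, +1 for every other letter.
For worth: w(cons)+1=x, o(vowel)+2=q, r(cons)+1=s, t(cons)+1=u, h(cons)+1=i.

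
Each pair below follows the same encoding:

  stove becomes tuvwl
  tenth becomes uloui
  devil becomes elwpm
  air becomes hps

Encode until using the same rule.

The shift depends on letter class: consonant s→t is +1, but vowel o→v is +7. The rule splits by letter class: vowels +7, consonants +1.
On until: u(vowel)+7=b, n(cons)+1=o, t(cons)+1=u, i(vowel)+7=p, l(cons)+1=m.

boupm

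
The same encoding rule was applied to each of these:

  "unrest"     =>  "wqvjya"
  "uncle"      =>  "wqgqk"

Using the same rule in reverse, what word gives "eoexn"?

The shift increases by 1 at each position, starting from +2: 2, 3, 4, ….
Undoing it on eoexn: e−2=c, o−3=l, e−4=a, x−5=s, n−6=h.

clash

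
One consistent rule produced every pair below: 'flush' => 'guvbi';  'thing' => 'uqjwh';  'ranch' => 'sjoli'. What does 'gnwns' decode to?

Shifts by position in flush: pos 0: f→g (+1), pos 1: l→u (+9), pos 2: u→v (+1), pos 3: s→b (+9) — repeating every 2. The shifts repeat in a cycle of length 2: positions 0,1,… shift by +1, +9, then the pattern repeats.
Undoing it on gnwns: g−1=f, n−9=e, w−1=v, n−9=e, s−1=r.

fever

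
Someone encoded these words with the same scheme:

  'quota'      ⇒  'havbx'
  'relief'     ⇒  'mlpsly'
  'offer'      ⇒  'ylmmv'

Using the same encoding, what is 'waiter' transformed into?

The output letters match the input read backwards, each shifted +7: quota reversed is atouq. The word is reversed, then every letter is shifted forward by 7.
On waiter: reverse → retiaw; then shift: r+7=y, e+7=l, t+7=a, i+7=p, a+7=h, w+7=d.

ylaphd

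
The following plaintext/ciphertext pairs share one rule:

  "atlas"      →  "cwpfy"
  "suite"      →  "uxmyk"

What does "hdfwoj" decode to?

fabric

Each letter shifts forward by (position + 2), i.e. 2, 3, 4, … — the shift grows by one for each successive letter.
Undoing it on hdfwoj: h−2=f, d−3=a, f−4=b, w−5=r, o−6=i, j−7=c.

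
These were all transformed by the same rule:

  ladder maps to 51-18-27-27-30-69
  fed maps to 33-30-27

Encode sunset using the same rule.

72-78-57-72-30-75

Each letter becomes 3×(its alphabet position, a=1..z=26) + 15.
Applying it to sunset: s=19→72, u=21→78, n=14→57, s=19→72, e=5→30, t=20→75.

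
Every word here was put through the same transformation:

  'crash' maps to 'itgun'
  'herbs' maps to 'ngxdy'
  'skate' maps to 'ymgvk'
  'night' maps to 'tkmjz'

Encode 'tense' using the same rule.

Shifts by position in crash: pos 0: c→i (+6), pos 1: r→t (+2), pos 2: a→g (+6), pos 3: s→u (+2) — repeating every 2. A repeating key of period 2 is used — shifts +6, +2 over and over.
On tense: t+6=z, e+2=g, n+6=t, s+2=u, e+6=k.

zgtuk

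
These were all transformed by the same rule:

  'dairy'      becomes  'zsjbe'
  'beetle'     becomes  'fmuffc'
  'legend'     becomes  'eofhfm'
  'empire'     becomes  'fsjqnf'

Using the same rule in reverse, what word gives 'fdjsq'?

price

The output letters match the input read backwards, each shifted +1: dairy reversed is yriad. The word is reversed, then every letter is shifted forward by 1.
Decoding fdjsq: shift back: f−1=e, d−1=c, j−1=i, s−1=r, q−1=p → ecirp; then reverse → price.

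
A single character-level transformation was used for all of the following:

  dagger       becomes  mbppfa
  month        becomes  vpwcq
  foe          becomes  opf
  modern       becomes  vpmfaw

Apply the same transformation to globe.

The shift depends on letter class: consonant d→m is +9, but vowel a→b is +1. Two shifts are in play — +1 for a/e/i/o/u, +9 for every other letter.
Applying it to globe: g(cons)+9=p, l(cons)+9=u, o(vowel)+1=p, b(cons)+9=k, e(vowel)+1=f.

pupkf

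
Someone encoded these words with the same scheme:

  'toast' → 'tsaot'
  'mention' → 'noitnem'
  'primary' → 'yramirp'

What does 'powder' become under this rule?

redwop

The output letters match the input read backwards: toast reversed is tsaot. It's just the letters in reverse order.
On powder: reverse → redwop.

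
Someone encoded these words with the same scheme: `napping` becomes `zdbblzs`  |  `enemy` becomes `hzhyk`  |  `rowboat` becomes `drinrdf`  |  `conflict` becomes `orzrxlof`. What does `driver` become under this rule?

pdlhhd

The shift depends on letter class: consonant n→z is +12, but vowel a→d is +3. Vowels shift forward by 3 and consonants shift forward by 12.
On driver: d(cons)+12=p, r(cons)+12=d, i(vowel)+3=l, v(cons)+12=h, e(vowel)+3=h, r(cons)+12=d.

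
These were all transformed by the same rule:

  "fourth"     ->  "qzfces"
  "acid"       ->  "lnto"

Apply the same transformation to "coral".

Each letter is shifted forward by 11 in the alphabet (a Caesar shift of +11).
On coral: c+11=n, o+11=z, r+11=c, a+11=l, l+11=w.

nzclw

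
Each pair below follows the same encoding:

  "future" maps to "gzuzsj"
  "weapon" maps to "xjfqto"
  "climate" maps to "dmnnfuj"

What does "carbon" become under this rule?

Vowels shift forward by 5 and consonants shift forward by 1.
Applying it to carbon: c(cons)+1=d, a(vowel)+5=f, r(cons)+1=s, b(cons)+1=c, o(vowel)+5=t, n(cons)+1=o.

dfscto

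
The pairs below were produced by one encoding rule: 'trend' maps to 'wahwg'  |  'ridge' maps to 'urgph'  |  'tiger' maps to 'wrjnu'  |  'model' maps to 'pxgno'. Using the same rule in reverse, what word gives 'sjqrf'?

panic

Shifts by position in trend: pos 0: t→w (+3), pos 1: r→a (+9), pos 2: e→h (+3), pos 3: n→w (+9) — repeating every 2. A repeating key of period 2 is used — shifts +3, +9 over and over.
Decoding sjqrf: s−3=p, j−9=a, q−3=n, r−9=i, f−3=c.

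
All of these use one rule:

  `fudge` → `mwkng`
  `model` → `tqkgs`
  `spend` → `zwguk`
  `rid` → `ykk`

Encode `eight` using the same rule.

gknoa

The shift depends on letter class: consonant f→m is +7, but vowel u→w is +2. Two shifts are in play — +2 for a/e/i/o/u, +7 for every other letter.
For eight: e(vowel)+2=g, i(vowel)+2=k, g(cons)+7=n, h(cons)+7=o, t(cons)+7=a.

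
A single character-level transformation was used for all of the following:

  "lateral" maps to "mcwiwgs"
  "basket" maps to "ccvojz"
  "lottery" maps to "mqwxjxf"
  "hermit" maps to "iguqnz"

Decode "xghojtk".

weekend

The shift increases by 1 at each position, starting from +1: 1, 2, 3, ….
Undoing it on xghojtk: x−1=w, g−2=e, h−3=e, o−4=k, j−5=e, t−6=n, k−7=d.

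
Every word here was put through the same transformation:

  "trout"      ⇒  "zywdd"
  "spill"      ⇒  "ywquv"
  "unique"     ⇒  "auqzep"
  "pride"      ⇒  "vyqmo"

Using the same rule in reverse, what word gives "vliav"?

In trout: t→z is +6, r→y is +7, o→w is +8, u→d is +9 — the shift increases by 1 each position. Each letter shifts forward by (position + 6), i.e. 6, 7, 8, … — the shift grows by one for each successive letter.
Decoding vliav: v−6=p, l−7=e, i−8=a, a−9=r, v−10=l.

pearl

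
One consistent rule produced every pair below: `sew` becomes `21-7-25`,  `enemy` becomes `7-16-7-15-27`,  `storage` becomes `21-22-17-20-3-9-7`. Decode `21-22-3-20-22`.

start

Letters become their 1-based position plus 2 (so a→3, b→4, …).
Reversing it on 21-22-3-20-22: 21→(21−2)÷1=19=s, 22→(22−2)÷1=20=t, 3→(3−2)÷1=1=a, 20→(20−2)÷1=18=r, 22→(22−2)÷1=20=t.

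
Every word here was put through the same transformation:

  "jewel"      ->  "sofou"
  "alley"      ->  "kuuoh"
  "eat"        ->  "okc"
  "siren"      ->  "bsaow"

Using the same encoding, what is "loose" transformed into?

uyybo

Vowels shift forward by 10 and consonants shift forward by 9.
Applying it to loose: l(cons)+9=u, o(vowel)+10=y, o(vowel)+10=y, s(cons)+9=b, e(vowel)+10=o.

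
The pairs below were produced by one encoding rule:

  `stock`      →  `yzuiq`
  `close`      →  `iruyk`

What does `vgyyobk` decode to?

Compare letters: s→y is +6, t→z is +6, o→u is +6 — a constant shift. Each letter is shifted forward by 6 in the alphabet (a Caesar shift of +6).
Decoding vgyyobk: v−6=p, g−6=a, y−6=s, y−6=s, o−6=i, b−6=v, k−6=e.

passive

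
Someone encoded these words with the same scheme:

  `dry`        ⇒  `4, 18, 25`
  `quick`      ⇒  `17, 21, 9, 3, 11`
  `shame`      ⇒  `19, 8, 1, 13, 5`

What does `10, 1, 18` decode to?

jar

d is letter #4 and maps to 4: an offset of 0. Letters become their 1-indexed alphabet positions: a=1 … z=26.
Reversing it on 10, 1, 18: 10=j, 1=a, 18=r.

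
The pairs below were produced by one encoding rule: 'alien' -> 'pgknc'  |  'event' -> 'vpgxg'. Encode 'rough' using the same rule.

jiwqt

The output letters match the input read backwards, each shifted +2: alien reversed is neila. The word is reversed, then every letter is shifted forward by 2.
On rough: reverse → hguor; then shift: h+2=j, g+2=i, u+2=w, o+2=q, r+2=t.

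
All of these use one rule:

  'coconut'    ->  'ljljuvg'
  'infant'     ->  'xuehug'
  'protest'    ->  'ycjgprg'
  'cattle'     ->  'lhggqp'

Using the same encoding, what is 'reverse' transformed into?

c(2)→l(11) and o(14)→j(9) fit y≡15x+7 (mod 26); the inverse of 15 mod 26 is 7. This is an affine cipher: with a=0,…,z=25, each position x becomes (15x+7) mod 26.
Applying it to reverse: r(17)→15·17+7≡2=c; e(4)→15·4+7≡15=p; v(21)→15·21+7≡10=k; e(4)→15·4+7≡15=p; r(17)→15·17+7≡2=c; s(18)→15·18+7≡17=r; e(4)→15·4+7≡15=p (all mod 26).

cpkpcrp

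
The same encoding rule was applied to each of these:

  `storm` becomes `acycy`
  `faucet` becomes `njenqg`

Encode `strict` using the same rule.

Letter i (0-indexed) is shifted by i+8, so successive shifts are 8, 9, 10, ….
On strict: s+8=a, t+9=c, r+10=b, i+11=t, c+12=o, t+13=g.

acbtog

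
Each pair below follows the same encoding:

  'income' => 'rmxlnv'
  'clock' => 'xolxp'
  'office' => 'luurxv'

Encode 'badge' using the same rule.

yzwtv

Each pair mirrors across the alphabet (i↔r, n↔m, c↔x): positions sum to 25. Letters are reflected about the middle of the alphabet (position → 25−position): Atbash.
Applying it to badge: b↔y, a↔z, d↔w, g↔t, e↔v.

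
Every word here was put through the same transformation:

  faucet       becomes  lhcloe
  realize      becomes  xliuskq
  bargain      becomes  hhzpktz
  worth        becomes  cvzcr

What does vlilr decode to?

Each letter shifts forward by (position + 6), i.e. 6, 7, 8, … — the shift grows by one for each successive letter.
Decoding vlilr: v−6=p, l−7=e, i−8=a, l−9=c, r−10=h.

peach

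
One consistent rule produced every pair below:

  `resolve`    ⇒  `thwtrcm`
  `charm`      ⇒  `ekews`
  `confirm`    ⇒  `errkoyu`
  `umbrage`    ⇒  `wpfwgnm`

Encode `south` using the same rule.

In resolve: r→t is +2, e→h is +3, s→w is +4, o→t is +5 — the shift increases by 1 each position. The shift increases by 1 at each position, starting from +2: 2, 3, 4, ….
On south: s+2=u, o+3=r, u+4=y, t+5=y, h+6=n.

uryyn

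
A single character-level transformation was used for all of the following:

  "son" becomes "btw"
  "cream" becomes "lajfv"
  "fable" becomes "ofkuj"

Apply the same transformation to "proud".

yatzm

The shift depends on letter class: consonant s→b is +9, but vowel o→t is +5. The rule splits by letter class: vowels +5, consonants +9.
On proud: p(cons)+9=y, r(cons)+9=a, o(vowel)+5=t, u(vowel)+5=z, d(cons)+9=m.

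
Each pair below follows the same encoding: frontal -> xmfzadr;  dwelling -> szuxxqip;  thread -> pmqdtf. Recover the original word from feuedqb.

persist

The output letters match the input read backwards, each shifted +12: frontal reversed is latnorf. The word is reversed, then every letter is shifted forward by 12.
Undoing it on feuedqb: shift back: f−12=t, e−12=s, u−12=i, e−12=s, d−12=r, q−12=e, b−12=p → tsisrep; then reverse → persist.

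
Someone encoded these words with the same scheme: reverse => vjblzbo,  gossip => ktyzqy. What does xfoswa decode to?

In reverse: r→v is +4, e→j is +5, v→b is +6, e→l is +7 — the shift increases by 1 each position. Letter i (0-indexed) is shifted by i+4, so successive shifts are 4, 5, 6, ….
Reversing it on xfoswa: x−4=t, f−5=a, o−6=i, s−7=l, w−8=o, a−9=r.

tailor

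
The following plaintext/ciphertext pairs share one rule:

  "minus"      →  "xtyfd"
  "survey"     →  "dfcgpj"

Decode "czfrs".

Each letter is shifted forward by 11 in the alphabet (a Caesar shift of +11).
Undoing it on czfrs: c−11=r, z−11=o, f−11=u, r−11=g, s−11=h.

rough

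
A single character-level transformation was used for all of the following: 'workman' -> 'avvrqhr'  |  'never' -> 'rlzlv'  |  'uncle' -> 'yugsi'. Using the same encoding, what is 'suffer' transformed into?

Shifts by position in workman: pos 0: w→a (+4), pos 1: o→v (+7), pos 2: r→v (+4), pos 3: k→r (+7) — repeating every 2. The shifts repeat in a cycle of length 2: positions 0,1,… shift by +4, +7, then the pattern repeats.
On suffer: s+4=w, u+7=b, f+4=j, f+7=m, e+4=i, r+7=y.

wbjmiy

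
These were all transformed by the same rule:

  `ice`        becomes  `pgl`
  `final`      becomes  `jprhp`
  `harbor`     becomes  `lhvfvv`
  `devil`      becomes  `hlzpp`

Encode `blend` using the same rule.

fplrh

Two shifts are in play — +7 for a/e/i/o/u, +4 for every other letter.
On blend: b(cons)+4=f, l(cons)+4=p, e(vowel)+7=l, n(cons)+4=r, d(cons)+4=h.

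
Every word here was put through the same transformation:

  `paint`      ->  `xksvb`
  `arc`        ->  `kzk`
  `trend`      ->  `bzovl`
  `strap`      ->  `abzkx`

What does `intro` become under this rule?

The shift depends on letter class: consonant p→x is +8, but vowel a→k is +10. Vowels shift forward by 10 and consonants shift forward by 8.
For intro: i(vowel)+10=s, n(cons)+8=v, t(cons)+8=b, r(cons)+8=z, o(vowel)+10=y.

svbzy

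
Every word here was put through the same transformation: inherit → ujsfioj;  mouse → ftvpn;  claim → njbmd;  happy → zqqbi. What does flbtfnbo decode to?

The output letters match the input read backwards, each shifted +1: inherit reversed is tirehni. Two steps: reverse the string, then apply a Caesar shift of +1.
Undoing it on flbtfnbo: shift back: f−1=e, l−1=k, b−1=a, t−1=s, f−1=e, n−1=m, b−1=a, o−1=n → ekaseman; then reverse → namesake.

namesake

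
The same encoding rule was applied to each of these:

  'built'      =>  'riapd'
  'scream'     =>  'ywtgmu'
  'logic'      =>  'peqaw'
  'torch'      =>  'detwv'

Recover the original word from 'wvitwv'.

church

b(1)→r(17) and u(20)→i(8) fit y≡5x+12 (mod 26); the inverse of 5 mod 26 is 21. Each letter's alphabet position (a=0..z=25) is mapped through 5·x+12 mod 26 — an affine cipher.
Undoing it on wvitwv: w(22)→21·(22−12)≡2=c; v(21)→21·(21−12)≡7=h; i(8)→21·(8−12)≡20=u; t(19)→21·(19−12)≡17=r; w(22)→21·(22−12)≡2=c; v(21)→21·(21−12)≡7=h (all mod 26).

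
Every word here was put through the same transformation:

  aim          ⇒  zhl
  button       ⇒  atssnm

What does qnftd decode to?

rogue

It's a constant shift of +25 (ROT25).
Reversing it on qnftd: q−25=r, n−25=o, f−25=g, t−25=u, d−25=e.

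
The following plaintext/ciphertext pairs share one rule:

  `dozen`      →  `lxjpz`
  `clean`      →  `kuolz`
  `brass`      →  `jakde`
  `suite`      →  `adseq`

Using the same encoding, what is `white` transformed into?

Letter i (0-indexed) is shifted by i+8, so successive shifts are 8, 9, 10, ….
Applying it to white: w+8=e, h+9=q, i+10=s, t+11=e, e+12=q.

eqseq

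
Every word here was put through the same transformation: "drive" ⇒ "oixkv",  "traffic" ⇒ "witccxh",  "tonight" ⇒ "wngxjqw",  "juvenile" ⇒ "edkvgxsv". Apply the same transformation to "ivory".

xknif

d(3)→o(14) and r(17)→i(8) fit y≡7x+19 (mod 26); the inverse of 7 mod 26 is 15. Each letter's alphabet position (a=0..z=25) is mapped through 7·x+19 mod 26 — an affine cipher.
Applying it to ivory: i(8)→7·8+19≡23=x; v(21)→7·21+19≡10=k; o(14)→7·14+19≡13=n; r(17)→7·17+19≡8=i; y(24)→7·24+19≡5=f (all mod 26).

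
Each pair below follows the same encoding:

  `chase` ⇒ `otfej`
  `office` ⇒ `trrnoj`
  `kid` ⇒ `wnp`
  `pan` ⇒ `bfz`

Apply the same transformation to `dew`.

The shift depends on letter class: consonant c→o is +12, but vowel a→f is +5. The rule splits by letter class: vowels +5, consonants +12.
For dew: d(cons)+12=p, e(vowel)+5=j, w(cons)+12=i.

pji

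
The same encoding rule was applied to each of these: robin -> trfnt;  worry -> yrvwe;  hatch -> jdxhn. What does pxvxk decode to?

nurse

In robin: r→t is +2, o→r is +3, b→f is +4, i→n is +5 — the shift increases by 1 each position. The shift increases by 1 at each position, starting from +2: 2, 3, 4, ….
Decoding pxvxk: p−2=n, x−3=u, v−4=r, x−5=s, k−6=e.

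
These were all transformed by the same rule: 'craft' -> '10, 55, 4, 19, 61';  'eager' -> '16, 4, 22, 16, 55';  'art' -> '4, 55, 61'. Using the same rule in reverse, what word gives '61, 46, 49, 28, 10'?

topic

c(#3)→10 and r(#18)→55: differences scale by 3, so n = 3·pos + 1. With a=1..z=26, the number is 3·pos + 1.
Reversing it on 61, 46, 49, 28, 10: 61→(61−1)÷3=20=t, 46→(46−1)÷3=15=o, 49→(49−1)÷3=16=p, 28→(28−1)÷3=9=i, 10→(10−1)÷3=3=c.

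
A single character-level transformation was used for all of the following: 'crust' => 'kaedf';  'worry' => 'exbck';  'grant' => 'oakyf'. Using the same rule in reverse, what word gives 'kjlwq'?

cable

In crust: c→k is +8, r→a is +9, u→e is +10, s→d is +11 — the shift increases by 1 each position. The shift increases by 1 at each position, starting from +8: 8, 9, 10, ….
Undoing it on kjlwq: k−8=c, j−9=a, l−10=b, w−11=l, q−12=e.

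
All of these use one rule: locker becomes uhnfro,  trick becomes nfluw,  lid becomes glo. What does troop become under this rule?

The word is reversed, then every letter is shifted forward by 3.
Applying it to troop: reverse → poort; then shift: p+3=s, o+3=r, o+3=r, r+3=u, t+3=w.

srruw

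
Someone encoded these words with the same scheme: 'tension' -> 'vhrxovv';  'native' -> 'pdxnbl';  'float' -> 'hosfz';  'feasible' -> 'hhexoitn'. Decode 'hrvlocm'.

In tension: t→v is +2, e→h is +3, n→r is +4, s→x is +5 — the shift increases by 1 each position. Each letter shifts forward by (position + 2), i.e. 2, 3, 4, … — the shift grows by one for each successive letter.
Decoding hrvlocm: h−2=f, r−3=o, v−4=r, l−5=g, o−6=i, c−7=v, m−8=e.

forgive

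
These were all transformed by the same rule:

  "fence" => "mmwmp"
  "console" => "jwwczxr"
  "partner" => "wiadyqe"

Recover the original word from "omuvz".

In fence: f→m is +7, e→m is +8, n→w is +9, c→m is +10 — the shift increases by 1 each position. Each letter shifts forward by (position + 7), i.e. 7, 8, 9, … — the shift grows by one for each successive letter.
Decoding omuvz: o−7=h, m−8=e, u−9=l, v−10=l, z−11=o.

hello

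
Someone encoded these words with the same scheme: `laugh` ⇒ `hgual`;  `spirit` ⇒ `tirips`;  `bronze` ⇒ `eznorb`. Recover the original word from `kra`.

ark

The output letters match the input read backwards: laugh reversed is hgual. The word is simply reversed.
Reversing it on kra: then reverse → ark.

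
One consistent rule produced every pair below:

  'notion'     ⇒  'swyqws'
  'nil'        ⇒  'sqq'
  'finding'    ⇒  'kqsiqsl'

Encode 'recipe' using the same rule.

The shift depends on letter class: consonant n→s is +5, but vowel o→w is +8. Two shifts are in play — +8 for a/e/i/o/u, +5 for every other letter.
On recipe: r(cons)+5=w, e(vowel)+8=m, c(cons)+5=h, i(vowel)+8=q, p(cons)+5=u, e(vowel)+8=m.

wmhqum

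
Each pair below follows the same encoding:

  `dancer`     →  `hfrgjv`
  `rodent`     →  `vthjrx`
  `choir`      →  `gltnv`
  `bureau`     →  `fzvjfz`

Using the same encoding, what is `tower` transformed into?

xtajv

Two shifts are in play — +5 for a/e/i/o/u, +4 for every other letter.
On tower: t(cons)+4=x, o(vowel)+5=t, w(cons)+4=a, e(vowel)+5=j, r(cons)+4=v.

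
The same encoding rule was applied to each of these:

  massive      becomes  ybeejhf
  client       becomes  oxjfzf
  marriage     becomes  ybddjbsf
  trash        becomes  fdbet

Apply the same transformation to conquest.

opzcvfef

The shift depends on letter class: consonant m→y is +12, but vowel a→b is +1. The rule splits by letter class: vowels +1, consonants +12.
Applying it to conquest: c(cons)+12=o, o(vowel)+1=p, n(cons)+12=z, q(cons)+12=c, u(vowel)+1=v, e(vowel)+1=f, s(cons)+12=e, t(cons)+12=f.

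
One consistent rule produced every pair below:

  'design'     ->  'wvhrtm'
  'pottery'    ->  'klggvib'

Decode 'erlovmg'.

Each pair mirrors across the alphabet (d↔w, e↔v, s↔h): positions sum to 25. Letters are reflected about the middle of the alphabet (position → 25−position): Atbash.
Decoding erlovmg: e↔v, r↔i, l↔o, o↔l, v↔e, m↔n, g↔t.

violent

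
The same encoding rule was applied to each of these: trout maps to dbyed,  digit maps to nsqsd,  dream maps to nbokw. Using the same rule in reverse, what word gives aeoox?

Compare letters: t→d is +10, r→b is +10, o→y is +10 — a constant shift. This is a Caesar cipher with shift 10.
Reversing it on aeoox: a−10=q, e−10=u, o−10=e, o−10=e, x−10=n.

queen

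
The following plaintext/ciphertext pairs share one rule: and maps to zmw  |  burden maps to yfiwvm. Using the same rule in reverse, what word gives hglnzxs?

Each letter is replaced by its mirror in the alphabet: a↔z, b↔y, c↔x, and so on (the Atbash cipher).
Decoding hglnzxs: h↔s, g↔t, l↔o, n↔m, z↔a, x↔c, s↔h.

stomach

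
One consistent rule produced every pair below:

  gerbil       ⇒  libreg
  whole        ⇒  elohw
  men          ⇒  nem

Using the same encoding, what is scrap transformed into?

It's just the letters in reverse order.
Applying it to scrap: reverse → parcs.

parcs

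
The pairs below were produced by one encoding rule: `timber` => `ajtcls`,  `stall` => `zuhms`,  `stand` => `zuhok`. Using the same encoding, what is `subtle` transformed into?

zviusf

Shifts by position in timber: pos 0: t→a (+7), pos 1: i→j (+1), pos 2: m→t (+7), pos 3: b→c (+1) — repeating every 2. It's a Vigenère-style cipher with numeric key [7,1]: position i shifts by key[i mod 2].
Applying it to subtle: s+7=z, u+1=v, b+7=i, t+1=u, l+7=s, e+1=f.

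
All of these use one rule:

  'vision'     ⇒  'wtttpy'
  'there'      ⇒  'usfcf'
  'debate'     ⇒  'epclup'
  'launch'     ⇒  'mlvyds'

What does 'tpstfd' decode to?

series

Shifts by position in vision: pos 0: v→w (+1), pos 1: i→t (+11), pos 2: s→t (+1), pos 3: i→t (+11) — repeating every 2. It's a Vigenère-style cipher with numeric key [1,11]: position i shifts by key[i mod 2].
Decoding tpstfd: t−1=s, p−11=e, s−1=r, t−11=i, f−1=e, d−11=s.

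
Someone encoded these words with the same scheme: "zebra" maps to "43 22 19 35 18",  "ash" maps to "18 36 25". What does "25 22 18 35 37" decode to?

heart

The number is (letter's place in the alphabet, a=1) + 17.
Reversing it on 25 22 18 35 37: 25→(25−17)÷1=8=h, 22→(22−17)÷1=5=e, 18→(18−17)÷1=1=a, 35→(35−17)÷1=18=r, 37→(37−17)÷1=20=t.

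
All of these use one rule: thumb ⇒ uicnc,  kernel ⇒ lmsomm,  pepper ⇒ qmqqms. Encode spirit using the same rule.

tqqsqu

Vowels shift forward by 8 and consonants shift forward by 1.
On spirit: s(cons)+1=t, p(cons)+1=q, i(vowel)+8=q, r(cons)+1=s, i(vowel)+8=q, t(cons)+1=u.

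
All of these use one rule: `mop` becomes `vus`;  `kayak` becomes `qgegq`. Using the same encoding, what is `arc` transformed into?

ixg

The word is reversed, then every letter is shifted forward by 6.
For arc: reverse → cra; then shift: c+6=i, r+6=x, a+6=g.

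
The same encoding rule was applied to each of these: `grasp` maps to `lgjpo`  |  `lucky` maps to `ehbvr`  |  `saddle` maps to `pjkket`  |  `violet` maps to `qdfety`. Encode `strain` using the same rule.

g(6)→l(11) and r(17)→g(6) fit y≡9x+9 (mod 26); the inverse of 9 mod 26 is 3. Each letter's alphabet position (a=0..z=25) is mapped through 9·x+9 mod 26 — an affine cipher.
On strain: s(18)→9·18+9≡15=p; t(19)→9·19+9≡24=y; r(17)→9·17+9≡6=g; a(0)→9·0+9≡9=j; i(8)→9·8+9≡3=d; n(13)→9·13+9≡22=w (all mod 26).

pygjdw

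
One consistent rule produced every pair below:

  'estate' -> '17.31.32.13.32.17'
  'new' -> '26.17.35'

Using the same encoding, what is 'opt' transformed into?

Letters become their 1-based position plus 12 (so a→13, b→14, …).
For opt: o=15→27, p=16→28, t=20→32.

27.28.32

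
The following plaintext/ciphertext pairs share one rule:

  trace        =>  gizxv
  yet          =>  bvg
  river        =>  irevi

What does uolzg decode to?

Each pair mirrors across the alphabet (t↔g, r↔i, a↔z): positions sum to 25. This is the alphabet-reversal cipher (Atbash): a becomes z, b becomes y, etc.
Reversing it on uolzg: u↔f, o↔l, l↔o, z↔a, g↔t.

float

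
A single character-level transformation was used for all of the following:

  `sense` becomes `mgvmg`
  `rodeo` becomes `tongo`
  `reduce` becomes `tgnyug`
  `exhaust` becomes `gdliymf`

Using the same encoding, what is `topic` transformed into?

foheu

Each letter's alphabet position (a=0..z=25) is mapped through 19·x+8 mod 26 — an affine cipher.
On topic: t(19)→19·19+8≡5=f; o(14)→19·14+8≡14=o; p(15)→19·15+8≡7=h; i(8)→19·8+8≡4=e; c(2)→19·2+8≡20=u (all mod 26).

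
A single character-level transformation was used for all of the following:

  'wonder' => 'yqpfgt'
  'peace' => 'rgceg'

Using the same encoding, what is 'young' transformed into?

Compare letters: w→y is +2, o→q is +2, n→p is +2 — a constant shift. It's a constant shift of +2 (ROT2).
On young: y+2=a, o+2=q, u+2=w, n+2=p, g+2=i.

aqwpi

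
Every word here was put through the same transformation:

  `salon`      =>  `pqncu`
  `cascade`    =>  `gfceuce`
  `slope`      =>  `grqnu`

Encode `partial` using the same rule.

nckvtcr

The output letters match the input read backwards, each shifted +2: salon reversed is nolas. Two steps: reverse the string, then apply a Caesar shift of +2.
On partial: reverse → laitrap; then shift: l+2=n, a+2=c, i+2=k, t+2=v, r+2=t, a+2=c, p+2=r.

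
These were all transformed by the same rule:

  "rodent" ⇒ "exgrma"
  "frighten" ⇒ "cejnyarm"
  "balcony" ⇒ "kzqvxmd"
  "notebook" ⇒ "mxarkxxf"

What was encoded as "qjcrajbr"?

r(17)→e(4) and o(14)→x(23) fit y≡11x+25 (mod 26); the inverse of 11 mod 26 is 19. This is an affine cipher: with a=0,…,z=25, each position x becomes (11x+25) mod 26.
Decoding qjcrajbr: q(16)→19·(16−25)≡11=l; j(9)→19·(9−25)≡8=i; c(2)→19·(2−25)≡5=f; r(17)→19·(17−25)≡4=e; a(0)→19·(0−25)≡19=t; j(9)→19·(9−25)≡8=i; b(1)→19·(1−25)≡12=m; r(17)→19·(17−25)≡4=e (all mod 26).

lifetime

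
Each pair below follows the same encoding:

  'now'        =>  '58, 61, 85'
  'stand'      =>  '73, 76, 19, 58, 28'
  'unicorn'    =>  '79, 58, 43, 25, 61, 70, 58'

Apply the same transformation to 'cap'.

25, 19, 64

n(#14)→58 and o(#15)→61: differences scale by 3, so n = 3·pos + 16. The formula is n = 3×(alphabet index, a=1) + 16.
On cap: c=3→25, a=1→19, p=16→64.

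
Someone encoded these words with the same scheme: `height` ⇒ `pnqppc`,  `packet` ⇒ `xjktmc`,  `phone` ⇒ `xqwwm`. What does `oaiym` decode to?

grape

It's a Vigenère-style cipher with numeric key [8,9]: position i shifts by key[i mod 2].
Reversing it on oaiym: o−8=g, a−9=r, i−8=a, y−9=p, m−8=e.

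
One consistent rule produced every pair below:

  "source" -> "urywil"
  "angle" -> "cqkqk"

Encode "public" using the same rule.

rxfqoj

In source: s→u is +2, o→r is +3, u→y is +4, r→w is +5 — the shift increases by 1 each position. Each letter shifts forward by (position + 2), i.e. 2, 3, 4, … — the shift grows by one for each successive letter.
Applying it to public: p+2=r, u+3=x, b+4=f, l+5=q, i+6=o, c+7=j.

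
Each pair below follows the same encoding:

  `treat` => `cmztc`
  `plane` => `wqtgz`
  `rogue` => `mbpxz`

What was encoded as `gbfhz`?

noise

Treating letters as 0–25, the rule is x ↦ 21x + 19 (mod 26).
Reversing it on gbfhz: g(6)→5·(6−19)≡13=n; b(1)→5·(1−19)≡14=o; f(5)→5·(5−19)≡8=i; h(7)→5·(7−19)≡18=s; z(25)→5·(25−19)≡4=e (all mod 26).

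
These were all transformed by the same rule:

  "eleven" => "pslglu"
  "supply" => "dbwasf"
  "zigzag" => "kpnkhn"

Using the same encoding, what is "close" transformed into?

nsvdl

Shifts by position in eleven: pos 0: e→p (+11), pos 1: l→s (+7), pos 2: e→l (+7), pos 3: v→g (+11), pos 4: e→l (+7), pos 5: n→u (+7) — repeating every 3. The shifts repeat in a cycle of length 3: positions 0,1,… shift by +11, +7, +7, then the pattern repeats.
On close: c+11=n, l+7=s, o+7=v, s+11=d, e+7=l.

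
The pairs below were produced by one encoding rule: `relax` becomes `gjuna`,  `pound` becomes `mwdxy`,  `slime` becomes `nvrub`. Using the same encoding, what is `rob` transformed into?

The word is reversed, then every letter is shifted forward by 9.
For rob: reverse → bor; then shift: b+9=k, o+9=x, r+9=a.

kxa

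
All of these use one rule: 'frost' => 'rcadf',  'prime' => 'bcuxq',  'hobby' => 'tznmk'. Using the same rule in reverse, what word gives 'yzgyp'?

The shifts repeat in a cycle of length 2: positions 0,1,… shift by +12, +11, then the pattern repeats.
Undoing it on yzgyp: y−12=m, z−11=o, g−12=u, y−11=n, p−12=d.

mound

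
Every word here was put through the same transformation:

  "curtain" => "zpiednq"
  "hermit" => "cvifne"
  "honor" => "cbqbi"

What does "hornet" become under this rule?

cbiqve

c(2)→z(25) and u(20)→p(15) fit y≡11x+3 (mod 26); the inverse of 11 mod 26 is 19. Treating letters as 0–25, the rule is x ↦ 11x + 3 (mod 26).
On hornet: h(7)→11·7+3≡2=c; o(14)→11·14+3≡1=b; r(17)→11·17+3≡8=i; n(13)→11·13+3≡16=q; e(4)→11·4+3≡21=v; t(19)→11·19+3≡4=e (all mod 26).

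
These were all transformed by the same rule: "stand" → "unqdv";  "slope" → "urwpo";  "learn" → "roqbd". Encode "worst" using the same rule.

swbun

s(18)→u(20) and t(19)→n(13) fit y≡19x+16 (mod 26); the inverse of 19 mod 26 is 11. This is an affine cipher: with a=0,…,z=25, each position x becomes (19x+16) mod 26.
On worst: w(22)→19·22+16≡18=s; o(14)→19·14+16≡22=w; r(17)→19·17+16≡1=b; s(18)→19·18+16≡20=u; t(19)→19·19+16≡13=n (all mod 26).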